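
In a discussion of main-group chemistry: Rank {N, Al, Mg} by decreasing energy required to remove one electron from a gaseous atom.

N is in period 2, group 15; Mg is in period 3, group 2; Al is in period 3, group 13.
First ionization energy rises across a period (greater Z_eff holds electrons more tightly) and falls down a group (valence electrons are farther from the nucleus).
Here both period and group differ, so the two effects have to be weighed against each other.
Mg > Al: this pair runs against the simple trend — see the exception note.
N > Mg: relative to Mg, both the across-period and down-group shifts push N's first ionization energy up.
Note the exception: Mg has a higher first ionization energy than Al, contrary to the simple trend — Al's single 3p electron is easier to remove than one from Mg's filled 3s².
Approximate values (kJ/mol): N 1402, Mg 738, Al 578.
So from highest to lowest: N > Mg > Al.

N > Mg > Al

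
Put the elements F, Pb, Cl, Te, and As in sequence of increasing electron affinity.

Pb < As < Te < F < Cl

F is in period 2, group 17; Cl is in period 3, group 17; As is in period 4, group 15; Te is in period 5, group 16; Pb is in period 6, group 14.
EA tends to increase across a period and decrease down a group, though the pattern is less regular than for IE or radius.
Here both period and group differ, so the two effects have to be weighed against each other.
As > Pb: both effects reinforce here, so As is clearly the higher of the two.
Te > As: period and group pull opposite ways; the across-period shift dominates (190 vs 78 kJ/mol).
F > Te: relative to Te, both the across-period and down-group shifts push F's electron affinity up.
Cl > F: this pair runs against the simple trend — see the exception note.
Note the exception: Cl has a higher electron affinity than F, contrary to the simple trend — F's small 2p subshell makes the incoming electron feel strong e⁻–e⁻ repulsion, so Cl actually releases more energy on gaining an electron.
Approximate values (kJ/mol): F 328, Cl 349, As 78, Te 190, Pb 35.
So from lowest to highest: Pb < As < Te < F < Cl.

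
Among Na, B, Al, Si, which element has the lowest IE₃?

IE_3 is the cost of taking one more electron from the +2 cation: Na²⁺ is already 1 electron into the core; B²⁺ still has 1 valence electron; Al²⁺ still has 1 valence electron; Si²⁺ still has 2 valence electrons.
Breaking into a closed-shell core is much more expensive than removing a leftover valence electron — Na has the largest IE_3 here.
Valence configurations: B²⁺ [He]2s¹, Al²⁺ [Ne]3s¹, Si²⁺ [Ne]3s².
The numbers (kJ/mol): Na 6910, B 3660, Al 2745, Si 3232.
Overall IE_3 order: Al < Si < B < Na.

Al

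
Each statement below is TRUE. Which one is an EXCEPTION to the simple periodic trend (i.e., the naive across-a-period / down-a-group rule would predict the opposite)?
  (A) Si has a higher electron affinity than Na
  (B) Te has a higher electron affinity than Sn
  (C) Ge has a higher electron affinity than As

(C)

The general trend: electron affinity increases across a period and decreases down a group.
(A) Si (period 3, group 14) vs Na (period 3, group 1): the stated order agrees with the simple trend.
(B) Te (period 5, group 16) vs Sn (period 5, group 14): the stated order agrees with the simple trend.
(C) Ge (period 4, group 14) vs As (period 4, group 15): the stated order contradicts the simple trend.
The exception is (C): adding an electron to As's half-filled 4p³ is unfavourable, so Ge (4p²) has the more exothermic EA.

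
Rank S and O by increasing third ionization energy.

Consider each +2 ion: S²⁺ still has 4 valence electrons; O²⁺ still has 4 valence electrons.
All are still removing valence electrons, so compare the +2 ions as you would atoms: IE_3 generally rises across a period (higher Z_eff) and falls down a group (larger shell), subject to the usual subshell exceptions.
Valence configurations: S²⁺ [Ne]3s²3p², O²⁺ [He]2s²2p².
Tabulated IE_3 (kJ/mol): S 3357, O 5300.
Overall IE_3 order: S < O.

S < O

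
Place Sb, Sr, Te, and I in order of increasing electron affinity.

Sr is in period 5, group 2; Sb is in period 5, group 15; Te is in period 5, group 16; I is in period 5, group 17.
EA tends to increase across a period and decrease down a group, though the pattern is less regular than for IE or radius.
All lie in period 5, so electron affinity increases left to right.
So from lowest to highest: Sr < Sb < Te < I.

Sr, Sb, Te, I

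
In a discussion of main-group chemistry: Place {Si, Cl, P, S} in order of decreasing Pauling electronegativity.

Si is in period 3, group 14; P is in period 3, group 15; S is in period 3, group 16; Cl is in period 3, group 17.
Electronegativity increases across a period and decreases down a group, tracking effective nuclear charge and atomic size.
All lie in period 3, so electronegativity increases left to right.
So from highest to lowest: Cl > S > P > Si.

Cl, S, P, Si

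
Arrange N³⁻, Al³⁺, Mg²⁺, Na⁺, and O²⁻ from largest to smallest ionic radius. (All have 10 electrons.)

N³⁻ > O²⁻ > Na⁺ > Mg²⁺ > Al³⁺

All of these have 10 electrons, so size is governed by nuclear charge alone: the more protons, the stronger the pull on the same electron cloud, and the smaller the ion.
Nuclear charges: Al³⁺ (Z=13), Mg²⁺ (Z=12), Na⁺ (Z=11), O²⁻ (Z=8), N³⁻ (Z=7).
Largest to smallest: N³⁻ > O²⁻ > Na⁺ > Mg²⁺ > Al³⁺.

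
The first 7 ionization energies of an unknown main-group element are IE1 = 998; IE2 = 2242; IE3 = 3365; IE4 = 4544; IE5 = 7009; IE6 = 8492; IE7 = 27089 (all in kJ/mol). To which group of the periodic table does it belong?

Group 16

Look for the largest jump between consecutive ionization energies: IE7/IE6 ≈ 3.2, far larger than any earlier ratio.
That jump marks the point where a core electron is being removed. So the atom has 6 valence electrons.
A main-group element with 6 valence electrons is in group 16.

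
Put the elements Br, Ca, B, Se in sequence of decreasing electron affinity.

Electron affinity generally becomes more exothermic across a period toward the halogens and less exothermic down a group.
Neither a single period nor a single group — weigh both effects.
B > Ca: both effects reinforce here, so B is clearly the higher of the two.
Se > B: period and group pull opposite ways; the across-period shift dominates (195 vs 27 kJ/mol).
Br > Se: Br lies to the right of Se in period 4, so the across-period effect alone puts Br higher.
Approximate values (kJ/mol): B 27, Ca 2, Se 195, Br 325.
So from highest to lowest: Br > Se > B > Ca.

Br > Se > B > Ca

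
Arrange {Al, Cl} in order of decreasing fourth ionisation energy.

Al > Cl

After 3 electrons have been removed, what remains? Al³⁺ is the bare [Ne] core; Cl³⁺ still has 4 valence electrons.
Pulling an electron out of a noble-gas core costs far more than removing a remaining valence electron, so Al sits at the high end of IE_4.
Approximate IE_4 values (kJ/mol): Al 11577, Cl 5159.
Hence IE_4: Cl < Al.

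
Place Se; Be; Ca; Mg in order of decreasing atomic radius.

Ca > Mg > Se > Be

Be is in period 2, group 2; Mg is in period 3, group 2; Ca is in period 4, group 2; Se is in period 4, group 16.
Across a period the added protons contract the valence shell; down a group each new principal shell makes the atom larger.
These span different periods and groups, so the two trends combine.
Se > Be: period and group pull opposite ways; the down-group shift dominates (116 vs 102 pm).
Mg > Se: period and group pull opposite ways; the across-period shift dominates (139 vs 116 pm).
Ca > Mg: they share group 2; the group trend gives Ca the larger value.
Approximate values (pm): Be 102, Mg 139, Ca 171, Se 116.
So from largest to smallest: Ca > Mg > Se > Be.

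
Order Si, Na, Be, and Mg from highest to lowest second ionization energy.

Consider each +1 ion: Si⁺ still has 3 valence electrons; Na⁺ is the bare [Ne] core; Be⁺ still has 1 valence electron; Mg⁺ still has 1 valence electron.
Breaking into a closed-shell core is much more expensive than removing a leftover valence electron — Na has the largest IE_2 here.
Valence configurations: Si⁺ [Ne]3s²3p¹, Be⁺ [He]2s¹, Mg⁺ [Ne]3s¹.
Tabulated IE_2 (kJ/mol): Si 1577, Na 4562, Be 1757, Mg 1451.
Hence IE_2: Mg < Si < Be < Na.

Na, Be, Si, Mg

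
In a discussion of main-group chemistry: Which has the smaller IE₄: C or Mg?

The fourth ionization energy removes an electron from the +3 ion. For each element: C³⁺ still has 1 valence electron; Mg³⁺ is already 1 electron into the core.
Core electrons are held far more tightly than valence electrons, so Mg tops the IE_4 order.
Approximate IE_4 values (kJ/mol): C 6223, Mg 10543.
Hence IE_4: C < Mg.

C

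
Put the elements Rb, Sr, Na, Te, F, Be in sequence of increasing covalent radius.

F < Be < Te < Na < Sr < Rb

Across a period the added protons contract the valence shell; down a group each new principal shell makes the atom larger.
Here both period and group differ, so the two effects have to be weighed against each other.
Be > F: Be lies to the left of F in period 2, so the across-period effect alone puts Be larger.
Te > Be: period and group pull opposite ways; the down-group shift dominates (136 vs 102 pm).
Na > Te: period and group pull opposite ways; the across-period shift dominates (155 vs 136 pm).
Sr > Na: period and group pull opposite ways; the down-group shift dominates (185 vs 155 pm).
Rb > Sr: Rb lies to the left of Sr in period 5, so the across-period effect alone puts Rb larger.
Tabulated atomic radius (pm): Be 102, F 64, Na 155, Rb 210, Sr 185, Te 136.
So from smallest to largest: F < Be < Te < Na < Sr < Rb.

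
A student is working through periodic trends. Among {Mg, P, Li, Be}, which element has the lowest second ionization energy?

Mg

After 1 electron has been removed, what remains? Mg⁺ still has 1 valence electron; P⁺ still has 4 valence electrons; Li⁺ is the bare [He] core; Be⁺ still has 1 valence electron.
Core electrons are held far more tightly than valence electrons, so Li tops the IE_2 order.
Valence configurations: Mg⁺ [Ne]3s¹, P⁺ [Ne]3s²3p², Be⁺ [He]2s¹.
Tabulated IE_2 (kJ/mol): Mg 1451, P 1907, Li 7298, Be 1757.
Overall IE_2 order: Mg < Be < P < Li.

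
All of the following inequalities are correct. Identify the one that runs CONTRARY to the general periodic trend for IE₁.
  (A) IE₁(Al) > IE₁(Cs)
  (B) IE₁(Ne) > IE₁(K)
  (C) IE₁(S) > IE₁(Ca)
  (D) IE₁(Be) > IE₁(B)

(D)

The general trend: IE₁ increases across a period and decreases down a group.
(A) Al (period 3, group 13) vs Cs (period 6, group 1): the stated order agrees with the simple trend.
(B) Ne (period 2, group 18) vs K (period 4, group 1): the stated order agrees with the simple trend.
(C) S (period 3, group 16) vs Ca (period 4, group 2): the stated order agrees with the simple trend.
(D) Be (period 2, group 2) vs B (period 2, group 13): the stated order contradicts the simple trend.
The exception is (D): removing B's lone 2p electron is easier than breaking Be's filled 2s².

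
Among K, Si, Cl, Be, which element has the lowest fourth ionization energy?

After 3 electrons have been removed, what remains? K³⁺ is already 2 electrons into the core; Si³⁺ still has 1 valence electron; Cl³⁺ still has 4 valence electrons; Be³⁺ is already 1 electron into the core.
Breaking into a closed-shell core is much more expensive than removing a leftover valence electron — K and Be have the largest IE_4 here.
Valence configurations: Si³⁺ [Ne]3s¹, Cl³⁺ [Ne]3s²3p².
Approximate IE_4 values (kJ/mol): K 5877, Si 4356, Cl 5159, Be 21007.
Putting it together, IE_4: Si < Cl < K < Be.

Si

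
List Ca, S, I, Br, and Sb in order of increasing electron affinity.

Ca < Sb < S < I < Br

S is in period 3, group 16; Ca is in period 4, group 2; Br is in period 4, group 17; Sb is in period 5, group 15; I is in period 5, group 17.
EA tends to increase across a period and decrease down a group, though the pattern is less regular than for IE or radius.
Neither a single period nor a single group — weigh both effects.
Sb > Ca: period and group pull opposite ways; the across-period shift dominates (103 vs 2 kJ/mol).
S > Sb: relative to Sb, both the across-period and down-group shifts push S's electron affinity up.
I > S: period and group pull opposite ways; the across-period shift dominates (295 vs 200 kJ/mol).
Br > I: they share group 17; the group trend gives Br the larger value.
Approximate values (kJ/mol): S 200, Ca 2, Br 325, Sb 103, I 295.
So from lowest to highest: Ca < Sb < S < I < Br.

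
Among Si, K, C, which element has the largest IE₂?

K

IE_2 is the cost of taking one more electron from the +1 cation: Si⁺ still has 3 valence electrons; K⁺ is the bare [Ar] core; C⁺ still has 3 valence electrons.
Breaking into a closed-shell core is much more expensive than removing a leftover valence electron — K has the largest IE_2 here.
Valence configurations: Si⁺ [Ne]3s²3p¹, C⁺ [He]2s²2p¹.
The numbers (kJ/mol): Si 1577, K 3052, C 2353.
Putting it together, IE_2: Si < C < K.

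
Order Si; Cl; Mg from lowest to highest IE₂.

Mg, Si, Cl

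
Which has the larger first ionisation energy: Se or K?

K is in period 4, group 1; Se is in period 4, group 16.
Across a period the outer electron is held more tightly (higher IE₁); down a group it sits in a higher shell, more shielded, and comes off more easily.
All lie in period 4, so first ionization energy increases left to right.
So Se has the larger first ionisation energy (Se > K).

Se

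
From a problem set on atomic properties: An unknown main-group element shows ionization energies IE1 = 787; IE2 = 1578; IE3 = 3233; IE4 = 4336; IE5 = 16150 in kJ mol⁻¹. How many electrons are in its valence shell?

4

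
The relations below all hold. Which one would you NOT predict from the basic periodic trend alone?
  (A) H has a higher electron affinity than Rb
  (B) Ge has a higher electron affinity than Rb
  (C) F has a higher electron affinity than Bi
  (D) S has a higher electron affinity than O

(D)

The general trend: electron affinity increases across a period and decreases down a group.
(A) H (period 1, group 1) vs Rb (period 5, group 1): the stated order agrees with the simple trend.
(B) Ge (period 4, group 14) vs Rb (period 5, group 1): the stated order agrees with the simple trend.
(C) F (period 2, group 17) vs Bi (period 6, group 15): the stated order agrees with the simple trend.
(D) S (period 3, group 16) vs O (period 2, group 16): the stated order contradicts the simple trend.
The exception is (D): the compact 2p subshell of O repels the added electron more than S's larger 3p does.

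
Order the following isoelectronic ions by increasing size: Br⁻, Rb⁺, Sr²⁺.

All of these have 36 electrons, so size is governed by nuclear charge alone: the more protons, the stronger the pull on the same electron cloud, and the smaller the ion.
Nuclear charges: Sr²⁺ (Z=38), Rb⁺ (Z=37), Br⁻ (Z=35).
Smallest to largest: Sr²⁺ < Rb⁺ < Br⁻.

Sr²⁺, Rb⁺, Br⁻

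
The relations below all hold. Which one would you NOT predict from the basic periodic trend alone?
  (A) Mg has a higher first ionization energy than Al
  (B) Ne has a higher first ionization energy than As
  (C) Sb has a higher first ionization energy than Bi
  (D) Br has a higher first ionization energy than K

The general trend: first ionization energy increases across a period and decreases down a group.
(A) Mg (period 3, group 2) vs Al (period 3, group 13): the stated order contradicts the simple trend.
(B) Ne (period 2, group 18) vs As (period 4, group 15): the stated order agrees with the simple trend.
(C) Sb (period 5, group 15) vs Bi (period 6, group 15): the stated order agrees with the simple trend.
(D) Br (period 4, group 17) vs K (period 4, group 1): the stated order agrees with the simple trend.
The exception is (A): Al's single 3p electron is easier to remove than one from Mg's filled 3s².

(A)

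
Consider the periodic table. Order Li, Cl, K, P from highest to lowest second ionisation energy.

The second ionization energy removes an electron from the +1 ion. For each element: Li⁺ is the bare [He] core; Cl⁺ still has 6 valence electrons; K⁺ is the bare [Ar] core; P⁺ still has 4 valence electrons.
Pulling an electron out of a noble-gas core costs far more than removing a remaining valence electron, so K and Li sit at the high end of IE_2.
Valence configurations: Cl⁺ [Ne]3s²3p⁴, P⁺ [Ne]3s²3p².
Approximate IE_2 values (kJ/mol): Li 7298, Cl 2298, K 3052, P 1907.
Hence IE_2: P < Cl < K < Li.

Li > K > Cl > P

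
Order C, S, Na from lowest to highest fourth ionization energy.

The fourth ionization energy removes an electron from the +3 ion. For each element: C³⁺ still has 1 valence electron; S³⁺ still has 3 valence electrons; Na³⁺ is already 2 electrons into the core.
Breaking into a closed-shell core is much more expensive than removing a leftover valence electron — Na has the largest IE_4 here.
Valence configurations: C³⁺ [He]2s¹, S³⁺ [Ne]3s²3p¹.
The numbers (kJ/mol): C 6223, S 4556, Na 9543.
Putting it together, IE_4: S < C < Na.

S < C < Na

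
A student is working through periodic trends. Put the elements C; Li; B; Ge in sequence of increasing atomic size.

Across a period the added protons contract the valence shell; down a group each new principal shell makes the atom larger.
These span different periods and groups, so the two trends combine.
B > C: both are in period 2; the period trend gives B the larger value.
Ge > B: period and group pull opposite ways; the down-group shift dominates (121 vs 85 pm).
Li > Ge: period and group pull opposite ways; the across-period shift dominates (133 vs 121 pm).
Tabulated atomic radius (pm): Li 133, B 85, C 75, Ge 121.
So from smallest to largest: C < B < Ge < Li.

C < B < Ge < Li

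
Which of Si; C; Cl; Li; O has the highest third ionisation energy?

Li

IE_3 is the cost of taking one more electron from the +2 cation: Si²⁺ still has 2 valence electrons; C²⁺ still has 2 valence electrons; Cl²⁺ still has 5 valence electrons; Li²⁺ is already 1 electron into the core; O²⁺ still has 4 valence electrons.
Pulling an electron out of a noble-gas core costs far more than removing a remaining valence electron, so Li sits at the high end of IE_3.
Valence configurations: Si²⁺ [Ne]3s², C²⁺ [He]2s², Cl²⁺ [Ne]3s²3p³, O²⁺ [He]2s²2p².
Tabulated IE_3 (kJ/mol): Si 3232, C 4620, Cl 3822, Li 11815, O 5300.
So the third ionization energies run Si < Cl < C < O < Li.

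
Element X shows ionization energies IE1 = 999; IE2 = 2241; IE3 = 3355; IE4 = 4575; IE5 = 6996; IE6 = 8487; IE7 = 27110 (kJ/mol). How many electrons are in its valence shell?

Look for the largest jump between consecutive ionization energies: IE7/IE6 ≈ 3.2, far larger than any earlier ratio.
That jump marks the point where a core electron is being removed. So the atom has 6 valence electrons.

6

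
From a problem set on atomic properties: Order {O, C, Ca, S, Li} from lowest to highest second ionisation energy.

After 1 electron has been removed, what remains? O⁺ still has 5 valence electrons; C⁺ still has 3 valence electrons; Ca⁺ still has 1 valence electron; S⁺ still has 5 valence electrons; Li⁺ is the bare [He] core.
Breaking into a closed-shell core is much more expensive than removing a leftover valence electron — Li has the largest IE_2 here.
Valence configurations: O⁺ [He]2s²2p³, C⁺ [He]2s²2p¹, Ca⁺ [Ar]4s¹, S⁺ [Ne]3s²3p³.
Approximate IE_2 values (kJ/mol): O 3388, C 2353, Ca 1145, S 2252, Li 7298.
So the second ionization energies run Ca < S < C < O < Li.

Ca < S < C < O < Li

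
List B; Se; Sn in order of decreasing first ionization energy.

Se > B > Sn

B is in period 2, group 13; Se is in period 4, group 16; Sn is in period 5, group 14.
IE₁ increases left→right with effective nuclear charge and decreases top→bottom as the valence shell moves farther out.
Neither a single period nor a single group — weigh both effects.
B > Sn: period and group pull opposite ways; the down-group shift dominates (801 vs 709 kJ/mol).
Se > B: period and group pull opposite ways; the across-period shift dominates (941 vs 801 kJ/mol).
Approximate values (kJ/mol): B 801, Se 941, Sn 709.
So from highest to lowest: Se > B > Sn.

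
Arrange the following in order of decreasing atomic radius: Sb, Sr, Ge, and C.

Across a period the added protons contract the valence shell; down a group each new principal shell makes the atom larger.
Here both period and group differ, so the two effects have to be weighed against each other.
Ge > C: Ge sits below C in group 14, so the down-group effect alone puts Ge larger.
Sb > Ge: the two effects oppose for this pair; the down-group effect wins (140 vs 121 pm).
Sr > Sb: both are in period 5; the period trend gives Sr the larger value.
Tabulated atomic radius (pm): C 75, Ge 121, Sr 185, Sb 140.
So from largest to smallest: Sr > Sb > Ge > C.

Sr > Sb > Ge > C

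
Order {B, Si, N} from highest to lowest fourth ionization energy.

B > N > Si

IE_4 is the cost of taking one more electron from the +3 cation: B³⁺ is the bare [He] core; Si³⁺ still has 1 valence electron; N³⁺ still has 2 valence electrons.
Core electrons are held far more tightly than valence electrons, so B tops the IE_4 order.
Valence configurations: Si³⁺ [Ne]3s¹, N³⁺ [He]2s².
Approximate IE_4 values (kJ/mol): B 25026, Si 4356, N 7475.
Overall IE_4 order: Si < N < B.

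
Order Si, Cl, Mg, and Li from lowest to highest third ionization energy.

The third ionization energy removes an electron from the +2 ion. For each element: Si²⁺ still has 2 valence electrons; Cl²⁺ still has 5 valence electrons; Mg²⁺ is the bare [Ne] core; Li²⁺ is already 1 electron into the core.
Breaking into a closed-shell core is much more expensive than removing a leftover valence electron — Mg and Li have the largest IE_3 here.
Valence configurations: Si²⁺ [Ne]3s², Cl²⁺ [Ne]3s²3p³.
The numbers (kJ/mol): Si 3232, Cl 3822, Mg 7733, Li 11815.
So the third ionization energies run Si < Cl < Mg < Li.

Si < Cl < Mg < Li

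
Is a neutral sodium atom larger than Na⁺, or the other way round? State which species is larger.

Na

Forming Na⁺ removes 1 electron from Na. Fewer electrons for the same nuclear charge means less shielding and a higher Z_eff on the remaining electrons, and for main-group metals the entire outer shell is lost.
A cation is smaller than its parent atom: Na⁺ < Na.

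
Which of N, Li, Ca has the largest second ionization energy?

Li

Consider each +1 ion: N⁺ still has 4 valence electrons; Li⁺ is the bare [He] core; Ca⁺ still has 1 valence electron.
Pulling an electron out of a noble-gas core costs far more than removing a remaining valence electron, so Li sits at the high end of IE_2.
Valence configurations: N⁺ [He]2s²2p², Ca⁺ [Ar]4s¹.
Approximate IE_2 values (kJ/mol): N 2856, Li 7298, Ca 1145.
Hence IE_2: Ca < N < Li.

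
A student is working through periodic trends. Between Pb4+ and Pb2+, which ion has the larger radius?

Both ions have Z = 82 protons, but Pb4+ has lost more electrons, so its remaining electrons feel a larger effective nuclear charge per electron and are pulled in more tightly.
Higher positive charge → smaller ion, so Pb2+ > Pb4+.

Pb2+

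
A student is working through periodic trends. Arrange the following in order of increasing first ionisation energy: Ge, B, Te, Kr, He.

He is in period 1, group 18; B is in period 2, group 13; Ge is in period 4, group 14; Kr is in period 4, group 18; Te is in period 5, group 16.
First ionization energy rises across a period (greater Z_eff holds electrons more tightly) and falls down a group (valence electrons are farther from the nucleus).
Here both period and group differ, so the two effects have to be weighed against each other.
B > Ge: the two effects oppose for this pair; the down-group effect wins (801 vs 762 kJ/mol).
Te > B: period and group pull opposite ways; the across-period shift dominates (869 vs 801 kJ/mol).
Kr > Te: both effects reinforce here, so Kr is clearly the higher of the two.
He > Kr: He sits above Kr in group 18, so the down-group effect alone puts He higher.
For reference (kJ/mol): He 2372, B 801, Ge 762, Kr 1351, Te 869.
So from lowest to highest: Ge < B < Te < Kr < He.

Ge, B, Te, Kr, He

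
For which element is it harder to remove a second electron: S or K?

The second ionization energy removes an electron from the +1 ion. For each element: S⁺ still has 5 valence electrons; K⁺ is the bare [Ar] core.
Pulling an electron out of a noble-gas core costs far more than removing a remaining valence electron, so K sits at the high end of IE_2.
Tabulated IE_2 (kJ/mol): S 2252, K 3052.
Overall IE_2 order: S < K.

K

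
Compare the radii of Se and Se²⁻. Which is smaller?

Se

Forming Se²⁻ adds 2 electrons to Se. More electron–electron repulsion in the same shell, with unchanged nuclear charge, lets the cloud expand.
An anion is larger than its parent atom: Se²⁻ > Se.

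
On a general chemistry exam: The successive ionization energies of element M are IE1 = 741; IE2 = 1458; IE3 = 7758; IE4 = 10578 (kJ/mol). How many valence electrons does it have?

2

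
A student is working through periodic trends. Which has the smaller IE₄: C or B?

C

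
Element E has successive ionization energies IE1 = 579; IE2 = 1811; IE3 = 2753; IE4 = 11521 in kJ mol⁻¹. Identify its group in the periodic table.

Group 13

Look for the largest jump between consecutive ionization energies: IE4/IE3 ≈ 4.2, far larger than any earlier ratio.
That jump marks the point where a core electron is being removed. So the atom has 3 valence electrons.
A main-group element with 3 valence electrons is in group 13.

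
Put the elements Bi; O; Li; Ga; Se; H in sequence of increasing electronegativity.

Li < Ga < Bi < H < Se < O

H is in period 1, group 1; Li is in period 2, group 1; O is in period 2, group 16; Ga is in period 4, group 13; Se is in period 4, group 16; Bi is in period 6, group 15.
EN rises left→right (higher Z_eff, smaller atoms) and falls top→bottom (larger, more shielded atoms).
Here both period and group differ, so the two effects have to be weighed against each other.
Ga > Li: the two effects oppose for this pair; the across-period effect wins (1.81 vs 0.98).
Bi > Ga: period and group pull opposite ways; the across-period shift dominates (2.02 vs 1.81).
H > Bi: period and group pull opposite ways; the down-group shift dominates (2.20 vs 2.02).
Se > H: period and group pull opposite ways; the across-period shift dominates (2.55 vs 2.20).
O > Se: O sits above Se in group 16, so the down-group effect alone puts O higher.
Tabulated electronegativity (Pauling): H 2.20, Li 0.98, O 3.44, Ga 1.81, Se 2.55, Bi 2.02.
So from lowest to highest: Li < Ga < Bi < H < Se < O.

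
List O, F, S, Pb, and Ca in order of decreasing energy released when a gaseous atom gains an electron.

F > S > O > Pb > Ca

O is in period 2, group 16; F is in period 2, group 17; S is in period 3, group 16; Ca is in period 4, group 2; Pb is in period 6, group 14.
Electron affinity generally becomes more exothermic across a period toward the halogens and less exothermic down a group.
These span different periods and groups, so the two trends combine.
Pb > Ca: the two effects oppose for this pair; the across-period effect wins (35 vs 2 kJ/mol).
O > Pb: relative to Pb, both the across-period and down-group shifts push O's electron affinity up.
S > O: this pair runs against the simple trend — see the exception note.
F > S: both effects reinforce here, so F is clearly the higher of the two.
Note the exception: S has a higher electron affinity than O, contrary to the simple trend — the compact 2p subshell of O repels the added electron more than S's larger 3p does.
Tabulated electron affinity (kJ/mol): O 141, F 328, S 200, Ca 2, Pb 35.
So from highest to lowest: F > S > O > Pb > Ca.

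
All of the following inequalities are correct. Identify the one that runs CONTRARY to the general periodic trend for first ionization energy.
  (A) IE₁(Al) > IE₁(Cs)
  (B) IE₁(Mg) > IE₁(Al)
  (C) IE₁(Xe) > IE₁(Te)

(B)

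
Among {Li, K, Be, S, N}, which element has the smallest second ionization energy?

Be

IE_2 is the cost of taking one more electron from the +1 cation: Li⁺ is the bare [He] core; K⁺ is the bare [Ar] core; Be⁺ still has 1 valence electron; S⁺ still has 5 valence electrons; N⁺ still has 4 valence electrons.
Pulling an electron out of a noble-gas core costs far more than removing a remaining valence electron, so K and Li sit at the high end of IE_2.
Valence configurations: Be⁺ [He]2s¹, S⁺ [Ne]3s²3p³, N⁺ [He]2s²2p².
Approximate IE_2 values (kJ/mol): Li 7298, K 3052, Be 1757, S 2252, N 2856.
So the second ionization energies run Be < S < N < K < Li.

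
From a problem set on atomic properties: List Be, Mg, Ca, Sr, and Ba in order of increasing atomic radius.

Be < Mg < Ca < Sr < Ba

Be is in period 2, group 2; Mg is in period 3, group 2; Ca is in period 4, group 2; Sr is in period 5, group 2; Ba is in period 6, group 2.
Atomic radius shrinks across a period as nuclear charge pulls the same shell inward, and grows down a group as new shells are added.
All are in group 2, so atomic radius increases down the group.
So from smallest to largest: Be < Mg < Ca < Sr < Ba.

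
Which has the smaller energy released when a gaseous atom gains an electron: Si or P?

Si is in period 3, group 14; P is in period 3, group 15.
EA tends to increase across a period and decrease down a group, though the pattern is less regular than for IE or radius.
All lie in period 3; the across-period trend (electron affinity increases left to right) applies, with the exception below.
Note the exception: Si has a higher electron affinity than P, contrary to the simple trend — adding an electron to P's half-filled 3p³ is unfavourable, so Si (3p²) has the more exothermic EA.
Approximate values (kJ/mol): Si 134, P 72.
So P has the smaller energy released when a gaseous atom gains an electron (P < Si).

P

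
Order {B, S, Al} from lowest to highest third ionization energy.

IE_3 is the cost of taking one more electron from the +2 cation: B²⁺ still has 1 valence electron; S²⁺ still has 4 valence electrons; Al²⁺ still has 1 valence electron.
All are still removing valence electrons, so compare the +2 ions as you would atoms: IE_3 generally rises across a period (higher Z_eff) and falls down a group (larger shell), subject to the usual subshell exceptions.
Valence configurations: B²⁺ [He]2s¹, S²⁺ [Ne]3s²3p², Al²⁺ [Ne]3s¹.
The numbers (kJ/mol): B 3660, S 3357, Al 2745.
Putting it together, IE_3: Al < S < B.

Al < S < B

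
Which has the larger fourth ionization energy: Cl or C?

C

Consider each +3 ion: Cl³⁺ still has 4 valence electrons; C³⁺ still has 1 valence electron.
All are still removing valence electrons, so compare the +3 ions as you would atoms: IE_4 generally rises across a period (higher Z_eff) and falls down a group (larger shell), subject to the usual subshell exceptions.
Valence configurations: Cl³⁺ [Ne]3s²3p², C³⁺ [He]2s¹.
Tabulated IE_4 (kJ/mol): Cl 5159, C 6223.
Putting it together, IE_4: Cl < C.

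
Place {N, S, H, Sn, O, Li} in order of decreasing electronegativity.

H is in period 1, group 1; Li is in period 2, group 1; N is in period 2, group 15; O is in period 2, group 16; S is in period 3, group 16; Sn is in period 5, group 14.
Atoms toward the upper right of the periodic table pull bonding electrons most strongly.
These span different periods and groups, so the two trends combine.
Sn > Li: period and group pull opposite ways; the across-period shift dominates (1.96 vs 0.98).
H > Sn: the two effects oppose for this pair; the down-group effect wins (2.20 vs 1.96).
S > H: the two effects oppose for this pair; the across-period effect wins (2.58 vs 2.20).
N > S: period and group pull opposite ways; the down-group shift dominates (3.04 vs 2.58).
O > N: O lies to the right of N in period 2, so the across-period effect alone puts O higher.
Approximate values (Pauling): H 2.20, Li 0.98, N 3.04, O 3.44, S 2.58, Sn 1.96.
So from highest to lowest: O > N > S > H > Sn > Li.

O > N > S > H > Sn > Li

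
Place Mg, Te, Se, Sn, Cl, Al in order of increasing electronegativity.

Mg < Al < Sn < Te < Se < Cl

Mg is in period 3, group 2; Al is in period 3, group 13; Cl is in period 3, group 17; Se is in period 4, group 16; Sn is in period 5, group 14; Te is in period 5, group 16.
EN rises left→right (higher Z_eff, smaller atoms) and falls top→bottom (larger, more shielded atoms).
Here both period and group differ, so the two effects have to be weighed against each other.
Al > Mg: Al lies to the right of Mg in period 3, so the across-period effect alone puts Al higher.
Sn > Al: period and group pull opposite ways; the across-period shift dominates (1.96 vs 1.61).
Te > Sn: both are in period 5; the period trend gives Te the larger value.
Se > Te: they share group 16; the group trend gives Se the larger value.
Cl > Se: both effects reinforce here, so Cl is clearly the higher of the two.
For reference (Pauling): Mg 1.31, Al 1.61, Cl 3.16, Se 2.55, Sn 1.96, Te 2.10.
So from lowest to highest: Mg < Al < Sn < Te < Se < Cl.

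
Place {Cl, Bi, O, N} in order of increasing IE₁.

Bi < Cl < O < N

Removing the outermost electron gets harder across a period and easier down a group.
Here both period and group differ, so the two effects have to be weighed against each other.
Cl > Bi: relative to Bi, both the across-period and down-group shifts push Cl's first ionization energy up.
O > Cl: period and group pull opposite ways; the down-group shift dominates (1314 vs 1251 kJ/mol).
N > O: this pair runs against the simple trend — see the exception note.
Note the exception: N has a higher first ionization energy than O, contrary to the simple trend — pairing an electron in O's 2p⁴ costs repulsion energy, so O ionizes more easily than half-filled N (2p³).
Tabulated first ionization energy (kJ/mol): N 1402, O 1314, Cl 1251, Bi 703.
So from lowest to highest: Bi < Cl < O < N.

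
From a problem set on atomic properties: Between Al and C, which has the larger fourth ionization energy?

Consider each +3 ion: Al³⁺ is the bare [Ne] core; C³⁺ still has 1 valence electron.
Core electrons are held far more tightly than valence electrons, so Al tops the IE_4 order.
Approximate IE_4 values (kJ/mol): Al 11577, C 6223.
Hence IE_4: C < Al.

Al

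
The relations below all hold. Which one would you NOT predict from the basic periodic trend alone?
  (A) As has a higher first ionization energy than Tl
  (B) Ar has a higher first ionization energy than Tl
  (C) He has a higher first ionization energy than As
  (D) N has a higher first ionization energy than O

(D)

The general trend: first ionization energy increases across a period and decreases down a group.
(A) As (period 4, group 15) vs Tl (period 6, group 13): the stated order agrees with the simple trend.
(B) Ar (period 3, group 18) vs Tl (period 6, group 13): the stated order agrees with the simple trend.
(C) He (period 1, group 18) vs As (period 4, group 15): the stated order agrees with the simple trend.
(D) N (period 2, group 15) vs O (period 2, group 16): the stated order contradicts the simple trend.
The exception is (D): pairing an electron in O's 2p⁴ costs repulsion energy, so O ionizes more easily than half-filled N (2p³).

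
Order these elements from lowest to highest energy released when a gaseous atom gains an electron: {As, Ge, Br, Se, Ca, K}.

K is in period 4, group 1; Ca is in period 4, group 2; Ge is in period 4, group 14; As is in period 4, group 15; Se is in period 4, group 16; Br is in period 4, group 17.
EA tends to increase across a period and decrease down a group, though the pattern is less regular than for IE or radius.
All lie in period 4; the across-period trend (electron affinity increases left to right) applies, with the exception below.
Note the exception: K has a higher electron affinity than Ca, contrary to the simple trend — adding an electron to Ca (ns²) has to open a new, higher-energy np subshell, which is unfavourable.
Note the exception: Ge has a higher electron affinity than As, contrary to the simple trend — adding an electron to As's half-filled 4p³ is unfavourable, so Ge (4p²) has the more exothermic EA.
Approximate values (kJ/mol): K 48, Ca 2, Ge 119, As 78, Se 195, Br 325.
So from lowest to highest: Ca < K < As < Ge < Se < Br.

Ca, K, As, Ge, Se, Br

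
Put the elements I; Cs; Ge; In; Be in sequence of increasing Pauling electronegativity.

Be is in period 2, group 2; Ge is in period 4, group 14; In is in period 5, group 13; I is in period 5, group 17; Cs is in period 6, group 1.
Atoms toward the upper right of the periodic table pull bonding electrons most strongly.
Here both period and group differ, so the two effects have to be weighed against each other.
Be > Cs: both effects reinforce here, so Be is clearly the higher of the two.
In > Be: the two effects oppose for this pair; the across-period effect wins (1.78 vs 1.57).
Ge > In: relative to In, both the across-period and down-group shifts push Ge's electronegativity up.
I > Ge: period and group pull opposite ways; the across-period shift dominates (2.66 vs 2.01).
For reference (Pauling): Be 1.57, Ge 2.01, In 1.78, I 2.66, Cs 0.79.
So from lowest to highest: Cs < Be < In < Ge < I.

Cs < Be < In < Ge < I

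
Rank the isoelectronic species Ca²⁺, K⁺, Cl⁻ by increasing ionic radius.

Ca²⁺ < K⁺ < Cl⁻

All of these have 18 electrons, so size is governed by nuclear charge alone: the more protons, the stronger the pull on the same electron cloud, and the smaller the ion.
Nuclear charges: Ca²⁺ (Z=20), K⁺ (Z=19), Cl⁻ (Z=17).
Smallest to largest: Ca²⁺ < K⁺ < Cl⁻.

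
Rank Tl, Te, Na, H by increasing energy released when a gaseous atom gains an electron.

Tl < Na < H < Te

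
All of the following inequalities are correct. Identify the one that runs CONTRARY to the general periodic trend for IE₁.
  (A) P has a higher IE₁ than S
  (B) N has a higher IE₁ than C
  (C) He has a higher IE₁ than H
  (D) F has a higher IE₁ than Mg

The general trend: IE₁ increases across a period and decreases down a group.
(A) P (period 3, group 15) vs S (period 3, group 16): the stated order contradicts the simple trend.
(B) N (period 2, group 15) vs C (period 2, group 14): the stated order agrees with the simple trend.
(C) He (period 1, group 18) vs H (period 1, group 1): the stated order agrees with the simple trend.
(D) F (period 2, group 17) vs Mg (period 3, group 2): the stated order agrees with the simple trend.
The exception is (A): S (3p⁴) ionizes more easily than half-filled P (3p³) because the paired 3p electron in S is pushed out by e⁻–e⁻ repulsion.

(A)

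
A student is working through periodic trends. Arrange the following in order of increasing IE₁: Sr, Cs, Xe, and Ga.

Cs, Sr, Ga, Xe

Removing the outermost electron gets harder across a period and easier down a group.
Neither a single period nor a single group — weigh both effects.
Sr > Cs: relative to Cs, both the across-period and down-group shifts push Sr's first ionization energy up.
Ga > Sr: relative to Sr, both the across-period and down-group shifts push Ga's first ionization energy up.
Xe > Ga: the two effects oppose for this pair; the across-period effect wins (1170 vs 579 kJ/mol).
Approximate values (kJ/mol): Ga 579, Sr 550, Xe 1170, Cs 376.
So from lowest to highest: Cs < Sr < Ga < Xe.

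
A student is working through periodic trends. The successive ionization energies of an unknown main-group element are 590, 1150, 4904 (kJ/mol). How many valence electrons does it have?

Look for the largest jump between consecutive ionization energies: IE3/IE2 ≈ 4.3, far larger than any earlier ratio.
That jump marks the point where a core electron is being removed. So the atom has 2 valence electrons.

2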